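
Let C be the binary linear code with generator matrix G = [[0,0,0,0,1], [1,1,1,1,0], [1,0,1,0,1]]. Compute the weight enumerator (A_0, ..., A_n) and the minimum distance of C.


Weight distribution: A_0 = 1, A_1 = 1, A_2 = 2, A_3 = 2, A_4 = 1, A_5 = 1. Minimum distance d = 1.

Enumerate all 2^3 = 8 messages m ∈ F_2^3.
For each, compute codeword c = mG in F_2^5, then tally its weight.
  m = 000 → c = 00000, weight = 0.
  m = 100 → c = 00001, weight = 1.
  m = 010 → c = 11110, weight = 4.
  m = 110 → c = 11111, weight = 5.
  m = 001 → c = 10101, weight = 3.
  m = 101 → c = 10100, weight = 2.
  m = 011 → c = 01011, weight = 3.
  m = 111 → c = 01010, weight = 2.
Tally weights:
  weight 0: 1 codewords.
  weight 1: 1 codewords.
  weight 2: 2 codewords.
  weight 3: 2 codewords.
  weight 4: 1 codewords.
  weight 5: 1 codewords.
Minimum distance d = smallest w > 0 with A_w > 0 = 1.
Sanity: Σ A_w = 8 = 2^3 = 8 ✓.


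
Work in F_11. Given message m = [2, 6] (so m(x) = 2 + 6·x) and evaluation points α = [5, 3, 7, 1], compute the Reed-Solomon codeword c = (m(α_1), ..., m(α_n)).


c = [10, 9, 0, 8]

Message polynomial: m(x) = 2 + 6·x (mod 11).
For each evaluation point α_i, compute m(α_i) mod 11:
  α_1 = 5: Horner steps 6 → 10, so m(5) = 10.
  α_2 = 3: Horner steps 6 → 9, so m(3) = 9.
  α_3 = 7: Horner steps 6 → 0, so m(7) = 0.
  α_4 = 1: Horner steps 6 → 8, so m(1) = 8.
Codeword c = [10, 9, 0, 8] ∈ F_11^4.


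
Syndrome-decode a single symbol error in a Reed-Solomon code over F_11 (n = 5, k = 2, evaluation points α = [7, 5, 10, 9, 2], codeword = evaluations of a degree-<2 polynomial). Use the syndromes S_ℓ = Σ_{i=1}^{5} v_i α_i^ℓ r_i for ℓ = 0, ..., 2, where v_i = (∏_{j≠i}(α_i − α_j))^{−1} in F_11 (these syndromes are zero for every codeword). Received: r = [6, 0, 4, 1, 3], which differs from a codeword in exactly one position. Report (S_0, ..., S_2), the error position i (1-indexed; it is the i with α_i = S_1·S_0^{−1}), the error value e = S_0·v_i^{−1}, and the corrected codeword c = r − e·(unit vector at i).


S = (3, 6, 1), error at position 5, error magnitude e = 1, c = [6, 0, 4, 1, 2].

Step 1: column multipliers v_i = (∏_{j≠i}(α_i − α_j))^{−1} mod 11.
  i = 1 (α = 7): (7−5)(7−10)(7−9)(7−2) = 2·(−3)·(−2)·5 = 60 ≡ 5, so v_1 = 5^{−1} = 9 (mod 11).
  i = 2 (α = 5): (5−7)(5−10)(5−9)(5−2) = (−2)·(−5)·(−4)·3 = −120 ≡ 1, so v_2 = 1^{−1} = 1 (mod 11).
  i = 3 (α = 10): (10−7)(10−5)(10−9)(10−2) = 3·5·1·8 = 120 ≡ 10, so v_3 = 10^{−1} = 10 (mod 11).
  i = 4 (α = 9): (9−7)(9−5)(9−10)(9−2) = 2·4·(−1)·7 = −56 ≡ 10, so v_4 = 10^{−1} = 10 (mod 11).
  i = 5 (α = 2): (2−7)(2−5)(2−10)(2−9) = (−5)·(−3)·(−8)·(−7) = 840 ≡ 4, so v_5 = 4^{−1} = 3 (mod 11).
  v = [9, 1, 10, 10, 3].
Step 2: syndromes of r = [6, 0, 4, 1, 3] (all sums mod 11).
  S_0 = Σ v_i r_i = 9·6 + 1·0 + 10·4 + 10·1 + 3·3 = 113 ≡ 3.
  S_1 = Σ v_i α_i r_i = 9·7·6 + 1·5·0 + 10·10·4 + 10·9·1 + 3·2·3 = 886 ≡ 6.
  α_i^2 mod 11 = [5, 3, 1, 4, 4].
  S_2 = Σ v_i α_i^2 r_i = 9·5·6 + 1·3·0 + 10·1·4 + 10·4·1 + 3·4·3 = 386 ≡ 1.
  S = (3, 6, 1) ≠ 0, so r is not a codeword (an error is present).
Step 3: locate the error. For a single error e at position i, S_ℓ = v_i·e·α_i^ℓ, so α_err = S_1/S_0.
  S_0^{−1} = 3^{−1} = 4 (mod 11), so α_err = 6·4 = 24 ≡ 2 = α_5. Error position i = 5.
  Consistency check: S_2/S_1 = 1·2 = 2 ≡ 2 = α_err ✓ (single-error assumption holds).
Step 4: error magnitude e = S_0/v_5 = S_0·∏_{j≠5}(α_5 − α_j) = 3·4 = 12 ≡ 1 (mod 11).
Step 5: correct position 5: c_5 = r_5 − e = 3 − 1 ≡ 2 (mod 11). Hence c = [6, 0, 4, 1, 2].
  Check: interpolating c through the α_i gives m(x) = 7 + 3·x (degree < 2) with m(α_i) = c_i for every i, so c is indeed a codeword.


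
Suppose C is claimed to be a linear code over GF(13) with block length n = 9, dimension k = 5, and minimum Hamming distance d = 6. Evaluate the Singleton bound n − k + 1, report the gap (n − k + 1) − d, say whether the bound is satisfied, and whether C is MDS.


Singleton RHS = n − k + 1 = 5, slack = -1, bound violated (no such code; not MDS).

Singleton bound: d ≤ n − k + 1.
Here n = 9, k = 5, so n − k + 1 = 5.
Given d = 6, check d ≤ 5: NO.
Slack = (n − k + 1) − d = -1.
The slack is negative: d = 6 exceeds n − k + 1 = 5 by 1, so the Singleton bound is violated and no linear [9, 5, 6]_13 code can exist. In particular it is not MDS (MDS requires d = n − k + 1 exactly).
Description: the claimed parameters are [9, 5, 6]_13; such a code would be impossible (violates the Singleton bound).


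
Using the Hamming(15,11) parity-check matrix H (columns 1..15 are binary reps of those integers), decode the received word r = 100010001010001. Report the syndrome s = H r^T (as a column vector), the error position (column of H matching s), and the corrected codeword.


s = (1, 0, 0, 1)^T, error position = 9, corrected codeword c = 100010000010001

Compute s = H r^T mod 2 one row at a time:
  s_1 = 0 + 1 + 0 + 1 + 0 + 0 + 0 + 1 = 3 ≡ 1 (mod 2).
  s_2 = 0 + 1 + 0 + 0 + 0 + 0 + 0 + 1 = 2 ≡ 0 (mod 2).
  s_3 = 0 + 0 + 0 + 0 + 0 + 1 + 0 + 1 = 2 ≡ 0 (mod 2).
  s_4 = 1 + 0 + 1 + 0 + 1 + 1 + 0 + 1 = 5 ≡ 1 (mod 2).
s = (1, 0, 0, 1)^T — this equals column 9 of H (binary 1001), so error is at position 9.
Correct: flip bit 9 of r = 100010001010001 to get c = 100010000010001.


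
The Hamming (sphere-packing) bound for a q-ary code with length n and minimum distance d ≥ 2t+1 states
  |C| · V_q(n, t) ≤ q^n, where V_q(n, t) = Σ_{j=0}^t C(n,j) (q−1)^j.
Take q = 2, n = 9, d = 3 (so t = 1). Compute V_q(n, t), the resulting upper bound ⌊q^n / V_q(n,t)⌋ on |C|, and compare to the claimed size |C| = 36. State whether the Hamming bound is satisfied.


V_q(n, t) = 10, q^n = 512, Hamming bound = 51, |C| = 36 ≤ bound (satisfied).

Step 1: Compute V_q(n, t) = Σ_{j=0}^1 C(n, j) (q−1)^j.
  j = 0: C(9,0)·(1)^0 = 1·1 = 1.
  j = 1: C(9,1)·(1)^1 = 9·1 = 9.
  V_q(n, t) = 1 + 9 = 10.
Step 2: q^n = 2^9 = 512.
Step 3: Hamming bound ⌊q^n / V_q(n,t)⌋ = ⌊512/10⌋ = 51.
Step 4: Compare |C| = 36 to 51: satisfied.
The claimed |C| lies below the Hamming bound.


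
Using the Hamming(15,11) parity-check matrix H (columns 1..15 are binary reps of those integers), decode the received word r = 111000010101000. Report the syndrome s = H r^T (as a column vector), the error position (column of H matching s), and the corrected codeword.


s = (1, 1, 1, 0)^T, error position = 14, corrected codeword c = 111000010101010

Compute s = H r^T mod 2 one row at a time:
  s_1 = 1 + 0 + 1 + 0 + 1 + 0 + 0 + 0 = 3 ≡ 1 (mod 2).
  s_2 = 0 + 0 + 0 + 0 + 1 + 0 + 0 + 0 = 1 ≡ 1 (mod 2).
  s_3 = 1 + 1 + 0 + 0 + 1 + 0 + 0 + 0 = 3 ≡ 1 (mod 2).
  s_4 = 1 + 1 + 0 + 0 + 0 + 0 + 0 + 0 = 2 ≡ 0 (mod 2).
s = (1, 1, 1, 0)^T — this equals column 14 of H (binary 1110), so error is at position 14.
Correct: flip bit 14 of r = 111000010101000 to get c = 111000010101010.


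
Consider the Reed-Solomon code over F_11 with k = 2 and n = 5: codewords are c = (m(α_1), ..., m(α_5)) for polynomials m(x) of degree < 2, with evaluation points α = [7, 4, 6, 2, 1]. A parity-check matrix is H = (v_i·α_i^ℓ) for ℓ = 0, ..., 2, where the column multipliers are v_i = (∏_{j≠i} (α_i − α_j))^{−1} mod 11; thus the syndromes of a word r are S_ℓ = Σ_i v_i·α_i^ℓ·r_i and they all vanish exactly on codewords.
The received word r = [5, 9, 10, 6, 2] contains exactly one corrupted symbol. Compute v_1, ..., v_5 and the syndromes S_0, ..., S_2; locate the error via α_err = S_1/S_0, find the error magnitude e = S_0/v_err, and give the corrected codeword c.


S = (5, 10, 9), error at position 4, error magnitude e = 9, c = [5, 9, 10, 8, 2].

Step 1: column multipliers v_i = (∏_{j≠i}(α_i − α_j))^{−1} mod 11.
  i = 1 (α = 7): (7−4)(7−6)(7−2)(7−1) = 3·1·5·6 = 90 ≡ 2, so v_1 = 2^{−1} = 6 (mod 11).
  i = 2 (α = 4): (4−7)(4−6)(4−2)(4−1) = (−3)·(−2)·2·3 = 36 ≡ 3, so v_2 = 3^{−1} = 4 (mod 11).
  i = 3 (α = 6): (6−7)(6−4)(6−2)(6−1) = (−1)·2·4·5 = −40 ≡ 4, so v_3 = 4^{−1} = 3 (mod 11).
  i = 4 (α = 2): (2−7)(2−4)(2−6)(2−1) = (−5)·(−2)·(−4)·1 = −40 ≡ 4, so v_4 = 4^{−1} = 3 (mod 11).
  i = 5 (α = 1): (1−7)(1−4)(1−6)(1−2) = (−6)·(−3)·(−5)·(−1) = 90 ≡ 2, so v_5 = 2^{−1} = 6 (mod 11).
  v = [6, 4, 3, 3, 6].
Step 2: syndromes of r = [5, 9, 10, 6, 2] (all sums mod 11).
  S_0 = Σ v_i r_i = 6·5 + 4·9 + 3·10 + 3·6 + 6·2 = 126 ≡ 5.
  S_1 = Σ v_i α_i r_i = 6·7·5 + 4·4·9 + 3·6·10 + 3·2·6 + 6·1·2 = 582 ≡ 10.
  α_i^2 mod 11 = [5, 5, 3, 4, 1].
  S_2 = Σ v_i α_i^2 r_i = 6·5·5 + 4·5·9 + 3·3·10 + 3·4·6 + 6·1·2 = 504 ≡ 9.
  S = (5, 10, 9) ≠ 0, so r is not a codeword (an error is present).
Step 3: locate the error. For a single error e at position i, S_ℓ = v_i·e·α_i^ℓ, so α_err = S_1/S_0.
  S_0^{−1} = 5^{−1} = 9 (mod 11), so α_err = 10·9 = 90 ≡ 2 = α_4. Error position i = 4.
  Consistency check: S_2/S_1 = 9·10 = 90 ≡ 2 = α_err ✓ (single-error assumption holds).
Step 4: error magnitude e = S_0/v_4 = S_0·∏_{j≠4}(α_4 − α_j) = 5·4 = 20 ≡ 9 (mod 11).
Step 5: correct position 4: c_4 = r_4 − e = 6 − 9 ≡ 8 (mod 11). Hence c = [5, 9, 10, 8, 2].
  Check: interpolating c through the α_i gives m(x) = 7 + 6·x (degree < 2) with m(α_i) = c_i for every i, so c is indeed a codeword.


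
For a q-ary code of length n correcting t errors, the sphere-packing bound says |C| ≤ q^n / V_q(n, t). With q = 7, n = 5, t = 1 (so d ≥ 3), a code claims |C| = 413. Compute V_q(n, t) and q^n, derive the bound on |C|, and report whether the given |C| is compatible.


V_q(n, t) = 31, q^n = 16807, Hamming bound = 542, |C| = 413 ≤ bound (satisfied).

Step 1: Compute V_q(n, t) = Σ_{j=0}^1 C(n, j) (q−1)^j.
  j = 0: C(5,0)·(6)^0 = 1·1 = 1.
  j = 1: C(5,1)·(6)^1 = 5·6 = 30.
  V_q(n, t) = 1 + 30 = 31.
Step 2: q^n = 7^5 = 16807.
Step 3: Hamming bound ⌊q^n / V_q(n,t)⌋ = ⌊16807/31⌋ = 542.
Step 4: Compare |C| = 413 to 542: satisfied.
The claimed |C| lies below the Hamming bound.


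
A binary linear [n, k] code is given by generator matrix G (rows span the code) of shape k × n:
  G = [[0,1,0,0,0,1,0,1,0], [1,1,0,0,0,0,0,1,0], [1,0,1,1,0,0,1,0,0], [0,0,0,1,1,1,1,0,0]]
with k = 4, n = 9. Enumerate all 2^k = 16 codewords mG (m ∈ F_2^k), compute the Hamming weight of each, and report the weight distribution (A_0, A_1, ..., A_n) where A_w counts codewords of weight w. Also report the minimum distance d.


Weight distribution: A_0 = 1, A_2 = 2, A_3 = 2, A_4 = 5, A_5 = 4, A_7 = 2. Minimum distance d = 2.

Enumerate all 2^4 = 16 messages m ∈ F_2^4.
For each, compute codeword c = mG in F_2^9, then tally its weight.
  m = 0000 → c = 000000000, weight = 0.
  m = 1000 → c = 010001010, weight = 3.
  m = 0100 → c = 110000010, weight = 3.
  m = 1100 → c = 100001000, weight = 2.
  m = 0010 → c = 101100100, weight = 4.
  m = 1010 → c = 111101110, weight = 7.
  m = 0110 → c = 011100110, weight = 5.
  m = 1110 → c = 001101100, weight = 4.
  m = 0001 → c = 000111100, weight = 4.
  m = 1001 → c = 010110110, weight = 5.
  m = 0101 → c = 110111110, weight = 7.
  m = 1101 → c = 100110100, weight = 4.
  m = 0011 → c = 101011000, weight = 4.
  m = 1011 → c = 111010010, weight = 5.
  m = 0111 → c = 011011010, weight = 5.
  m = 1111 → c = 001010000, weight = 2.
Tally weights:
  weight 0: 1 codewords.
  weight 2: 2 codewords.
  weight 3: 2 codewords.
  weight 4: 5 codewords.
  weight 5: 4 codewords.
  weight 7: 2 codewords.
Minimum distance d = smallest w > 0 with A_w > 0 = 2.
Sanity: Σ A_w = 16 = 2^4 = 16 ✓.


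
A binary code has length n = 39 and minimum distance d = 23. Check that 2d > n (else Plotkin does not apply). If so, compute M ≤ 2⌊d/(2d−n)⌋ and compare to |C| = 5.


Plotkin bound M ≤ 6; given |C| = 5 ≤ bound (satisfied).

Check applicability: 2d = 46, n = 39.
2d − n = 7 > 0, so Plotkin applies.
Compute d/(2d−n) = 23/7 ≈ 3.2857.
⌊d/(2d−n)⌋ = 3.
Plotkin bound: M ≤ 2·3 = 6.
Given |C| = 5, check: satisfied.
This |C| is below the Plotkin bound.


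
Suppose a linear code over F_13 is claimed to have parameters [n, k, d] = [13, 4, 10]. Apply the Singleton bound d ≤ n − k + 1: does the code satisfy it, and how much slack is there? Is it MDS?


Singleton RHS = n − k + 1 = 10, slack = 0, bound satisfied, MDS.

Singleton bound: d ≤ n − k + 1.
Here n = 13, k = 4, so n − k + 1 = 10.
Given d = 10, check d ≤ 10: YES.
Slack = (n − k + 1) − d = 0.
The code is MDS (slack = 0).
Description: the claimed parameters are [13, 4, 10]_13; such a code would be MDS (meets Singleton bound).


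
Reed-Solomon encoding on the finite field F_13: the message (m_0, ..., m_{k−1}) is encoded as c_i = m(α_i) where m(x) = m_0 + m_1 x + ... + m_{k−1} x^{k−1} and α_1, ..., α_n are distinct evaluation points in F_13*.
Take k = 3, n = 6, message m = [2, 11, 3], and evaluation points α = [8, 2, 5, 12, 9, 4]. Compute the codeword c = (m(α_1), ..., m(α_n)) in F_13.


c = [9, 10, 2, 7, 6, 3]

Message polynomial: m(x) = 2 + 11·x + 3·x^2 (mod 13).
For each evaluation point α_i, compute m(α_i) mod 13:
  α_1 = 8: Horner steps 3 → 9 → 9, so m(8) = 9.
  α_2 = 2: Horner steps 3 → 4 → 10, so m(2) = 10.
  α_3 = 5: Horner steps 3 → 0 → 2, so m(5) = 2.
  α_4 = 12: Horner steps 3 → 8 → 7, so m(12) = 7.
  α_5 = 9: Horner steps 3 → 12 → 6, so m(9) = 6.
  α_6 = 4: Horner steps 3 → 10 → 3, so m(4) = 3.
Codeword c = [9, 10, 2, 7, 6, 3] ∈ F_13^6.


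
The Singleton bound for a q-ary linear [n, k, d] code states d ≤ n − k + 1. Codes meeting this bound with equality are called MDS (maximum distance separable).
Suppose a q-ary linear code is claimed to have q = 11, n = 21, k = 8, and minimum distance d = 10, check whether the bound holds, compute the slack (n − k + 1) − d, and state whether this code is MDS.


Singleton RHS = n − k + 1 = 14, slack = 4, bound satisfied, not MDS.

Singleton bound: d ≤ n − k + 1.
Here n = 21, k = 8, so n − k + 1 = 14.
Given d = 10, check d ≤ 14: YES.
Slack = (n − k + 1) − d = 4.
The code is NOT MDS (slack = 4 > 0).
Description: the claimed parameters are [21, 8, 10]_11; such a code would be non-MDS.


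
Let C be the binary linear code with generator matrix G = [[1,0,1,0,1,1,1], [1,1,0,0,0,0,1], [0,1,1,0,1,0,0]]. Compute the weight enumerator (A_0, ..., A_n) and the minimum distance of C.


Weight distribution: A_0 = 1, A_1 = 1, A_3 = 2, A_4 = 3, A_5 = 1. Minimum distance d = 1.

Enumerate all 2^3 = 8 messages m ∈ F_2^3.
For each, compute codeword c = mG in F_2^7, then tally its weight.
  m = 000 → c = 0000000, weight = 0.
  m = 100 → c = 1010111, weight = 5.
  m = 010 → c = 1100001, weight = 3.
  m = 110 → c = 0110110, weight = 4.
  m = 001 → c = 0110100, weight = 3.
  m = 101 → c = 1100011, weight = 4.
  m = 011 → c = 1010101, weight = 4.
  m = 111 → c = 0000010, weight = 1.
Tally weights:
  weight 0: 1 codewords.
  weight 1: 1 codewords.
  weight 3: 2 codewords.
  weight 4: 3 codewords.
  weight 5: 1 codewords.
Minimum distance d = smallest w > 0 with A_w > 0 = 1.
Sanity: Σ A_w = 8 = 2^3 = 8 ✓.


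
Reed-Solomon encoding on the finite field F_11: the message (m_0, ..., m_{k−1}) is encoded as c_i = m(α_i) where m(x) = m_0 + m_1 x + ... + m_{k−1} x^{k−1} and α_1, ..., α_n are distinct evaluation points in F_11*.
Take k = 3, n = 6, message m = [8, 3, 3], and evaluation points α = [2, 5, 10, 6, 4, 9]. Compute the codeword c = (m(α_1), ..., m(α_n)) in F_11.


c = [4, 10, 8, 2, 2, 3]

Message polynomial: m(x) = 8 + 3·x + 3·x^2 (mod 11).
For each evaluation point α_i, compute m(α_i) mod 11:
  α_1 = 2: Horner steps 3 → 9 → 4, so m(2) = 4.
  α_2 = 5: Horner steps 3 → 7 → 10, so m(5) = 10.
  α_3 = 10: Horner steps 3 → 0 → 8, so m(10) = 8.
  α_4 = 6: Horner steps 3 → 10 → 2, so m(6) = 2.
  α_5 = 4: Horner steps 3 → 4 → 2, so m(4) = 2.
  α_6 = 9: Horner steps 3 → 8 → 3, so m(9) = 3.
Codeword c = [4, 10, 8, 2, 2, 3] ∈ F_11^6.


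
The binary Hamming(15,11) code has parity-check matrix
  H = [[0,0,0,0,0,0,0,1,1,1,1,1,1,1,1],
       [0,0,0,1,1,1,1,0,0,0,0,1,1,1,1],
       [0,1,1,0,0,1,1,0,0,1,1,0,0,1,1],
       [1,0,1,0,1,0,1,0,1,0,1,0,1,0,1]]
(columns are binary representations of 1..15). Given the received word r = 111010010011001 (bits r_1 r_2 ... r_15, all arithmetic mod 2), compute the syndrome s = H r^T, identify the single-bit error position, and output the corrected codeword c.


s = (0, 1, 0, 1)^T, error position = 5, corrected codeword c = 111000010011001

Compute s = H r^T mod 2 one row at a time:
  s_1 = 1 + 0 + 0 + 1 + 1 + 0 + 0 + 1 = 4 ≡ 0 (mod 2).
  s_2 = 0 + 1 + 0 + 0 + 1 + 0 + 0 + 1 = 3 ≡ 1 (mod 2).
  s_3 = 1 + 1 + 0 + 0 + 0 + 1 + 0 + 1 = 4 ≡ 0 (mod 2).
  s_4 = 1 + 1 + 1 + 0 + 0 + 1 + 0 + 1 = 5 ≡ 1 (mod 2).
s = (0, 1, 0, 1)^T — this equals column 5 of H (binary 0101), so error is at position 5.
Correct: flip bit 5 of r = 111010010011001 to get c = 111000010011001.


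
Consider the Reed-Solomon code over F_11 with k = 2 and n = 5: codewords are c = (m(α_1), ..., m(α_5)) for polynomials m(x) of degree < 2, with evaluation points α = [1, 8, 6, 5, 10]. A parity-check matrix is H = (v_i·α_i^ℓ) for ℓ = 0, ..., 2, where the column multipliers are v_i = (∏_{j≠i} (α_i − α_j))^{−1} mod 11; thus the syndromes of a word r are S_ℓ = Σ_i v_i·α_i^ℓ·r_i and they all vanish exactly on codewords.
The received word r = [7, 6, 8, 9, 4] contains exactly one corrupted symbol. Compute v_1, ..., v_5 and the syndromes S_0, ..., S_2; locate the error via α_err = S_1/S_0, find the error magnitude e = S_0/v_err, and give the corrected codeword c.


S = (10, 10, 10), error at position 1, error magnitude e = 5, c = [2, 6, 8, 9, 4].

Step 1: column multipliers v_i = (∏_{j≠i}(α_i − α_j))^{−1} mod 11.
  i = 1 (α = 1): (1−8)(1−6)(1−5)(1−10) = (−7)·(−5)·(−4)·(−9) = 1260 ≡ 6, so v_1 = 6^{−1} = 2 (mod 11).
  i = 2 (α = 8): (8−1)(8−6)(8−5)(8−10) = 7·2·3·(−2) = −84 ≡ 4, so v_2 = 4^{−1} = 3 (mod 11).
  i = 3 (α = 6): (6−1)(6−8)(6−5)(6−10) = 5·(−2)·1·(−4) = 40 ≡ 7, so v_3 = 7^{−1} = 8 (mod 11).
  i = 4 (α = 5): (5−1)(5−8)(5−6)(5−10) = 4·(−3)·(−1)·(−5) = −60 ≡ 6, so v_4 = 6^{−1} = 2 (mod 11).
  i = 5 (α = 10): (10−1)(10−8)(10−6)(10−5) = 9·2·4·5 = 360 ≡ 8, so v_5 = 8^{−1} = 7 (mod 11).
  v = [2, 3, 8, 2, 7].
Step 2: syndromes of r = [7, 6, 8, 9, 4] (all sums mod 11).
  S_0 = Σ v_i r_i = 2·7 + 3·6 + 8·8 + 2·9 + 7·4 = 142 ≡ 10.
  S_1 = Σ v_i α_i r_i = 2·1·7 + 3·8·6 + 8·6·8 + 2·5·9 + 7·10·4 = 912 ≡ 10.
  α_i^2 mod 11 = [1, 9, 3, 3, 1].
  S_2 = Σ v_i α_i^2 r_i = 2·1·7 + 3·9·6 + 8·3·8 + 2·3·9 + 7·1·4 = 450 ≡ 10.
  S = (10, 10, 10) ≠ 0, so r is not a codeword (an error is present).
Step 3: locate the error. For a single error e at position i, S_ℓ = v_i·e·α_i^ℓ, so α_err = S_1/S_0.
  S_0^{−1} = 10^{−1} = 10 (mod 11), so α_err = 10·10 = 100 ≡ 1 = α_1. Error position i = 1.
  Consistency check: S_2/S_1 = 10·10 = 100 ≡ 1 = α_err ✓ (single-error assumption holds).
Step 4: error magnitude e = S_0/v_1 = S_0·∏_{j≠1}(α_1 − α_j) = 10·6 = 60 ≡ 5 (mod 11).
Step 5: correct position 1: c_1 = r_1 − e = 7 − 5 ≡ 2 (mod 11). Hence c = [2, 6, 8, 9, 4].
  Check: interpolating c through the α_i gives m(x) = 3 + 10·x (degree < 2) with m(α_i) = c_i for every i, so c is indeed a codeword.


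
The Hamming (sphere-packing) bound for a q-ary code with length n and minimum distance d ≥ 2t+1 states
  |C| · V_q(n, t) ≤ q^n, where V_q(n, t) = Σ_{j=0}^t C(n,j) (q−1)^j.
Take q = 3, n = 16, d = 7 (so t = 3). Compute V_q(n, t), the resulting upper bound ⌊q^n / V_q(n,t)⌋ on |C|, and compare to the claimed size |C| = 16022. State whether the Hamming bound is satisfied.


V_q(n, t) = 4993, q^n = 43046721, Hamming bound = 8621, |C| = 16022 > bound (violated).

Step 1: Compute V_q(n, t) = Σ_{j=0}^3 C(n, j) (q−1)^j.
  j = 0: C(16,0)·(2)^0 = 1·1 = 1.
  j = 1: C(16,1)·(2)^1 = 16·2 = 32.
  j = 2: C(16,2)·(2)^2 = 120·4 = 480.
  j = 3: C(16,3)·(2)^3 = 560·8 = 4480.
  V_q(n, t) = 1 + 32 + 480 + 4480 = 4993.
Step 2: q^n = 3^16 = 43046721.
Step 3: Hamming bound ⌊q^n / V_q(n,t)⌋ = ⌊43046721/4993⌋ = 8621.
Step 4: Compare |C| = 16022 to 8621: violated.
The claimed |C| lies above the Hamming bound, so no 3-ary code of length 16 with d ≥ 7 can have 16022 codewords.


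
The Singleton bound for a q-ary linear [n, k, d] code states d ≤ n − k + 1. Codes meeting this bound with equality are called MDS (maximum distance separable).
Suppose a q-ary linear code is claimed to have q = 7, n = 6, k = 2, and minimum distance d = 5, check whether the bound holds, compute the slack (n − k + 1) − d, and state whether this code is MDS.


Singleton RHS = n − k + 1 = 5, slack = 0, bound satisfied, MDS.

Singleton bound: d ≤ n − k + 1.
Here n = 6, k = 2, so n − k + 1 = 5.
Given d = 5, check d ≤ 5: YES.
Slack = (n − k + 1) − d = 0.
The code is MDS (slack = 0).
Description: the claimed parameters are [6, 2, 5]_7; such a code would be MDS (meets Singleton bound).


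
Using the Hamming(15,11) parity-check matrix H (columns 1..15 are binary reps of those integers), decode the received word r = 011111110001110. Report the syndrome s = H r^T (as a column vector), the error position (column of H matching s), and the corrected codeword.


s = (0, 1, 1, 0)^T, error position = 6, corrected codeword c = 011110110001110

Compute s = H r^T mod 2 one row at a time:
  s_1 = 1 + 0 + 0 + 0 + 1 + 1 + 1 + 0 = 4 ≡ 0 (mod 2).
  s_2 = 1 + 1 + 1 + 1 + 1 + 1 + 1 + 0 = 7 ≡ 1 (mod 2).
  s_3 = 1 + 1 + 1 + 1 + 0 + 0 + 1 + 0 = 5 ≡ 1 (mod 2).
  s_4 = 0 + 1 + 1 + 1 + 0 + 0 + 1 + 0 = 4 ≡ 0 (mod 2).
s = (0, 1, 1, 0)^T — this equals column 6 of H (binary 0110), so error is at position 6.
Correct: flip bit 6 of r = 011111110001110 to get c = 011110110001110.


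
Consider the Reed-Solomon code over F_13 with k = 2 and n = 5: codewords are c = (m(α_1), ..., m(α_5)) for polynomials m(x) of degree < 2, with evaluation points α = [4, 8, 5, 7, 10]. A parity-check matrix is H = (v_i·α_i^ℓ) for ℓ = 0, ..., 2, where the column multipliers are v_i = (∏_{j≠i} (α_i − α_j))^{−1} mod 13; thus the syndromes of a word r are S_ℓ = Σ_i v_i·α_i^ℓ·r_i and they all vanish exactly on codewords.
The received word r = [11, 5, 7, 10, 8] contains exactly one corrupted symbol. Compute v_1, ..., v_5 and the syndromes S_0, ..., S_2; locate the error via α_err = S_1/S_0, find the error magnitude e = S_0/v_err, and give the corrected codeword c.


S = (11, 5, 7), error at position 1, error magnitude e = 12, c = [12, 5, 7, 10, 8].

Step 1: column multipliers v_i = (∏_{j≠i}(α_i − α_j))^{−1} mod 13.
  i = 1 (α = 4): (4−8)(4−5)(4−7)(4−10) = (−4)·(−1)·(−3)·(−6) = 72 ≡ 7, so v_1 = 7^{−1} = 2 (mod 13).
  i = 2 (α = 8): (8−4)(8−5)(8−7)(8−10) = 4·3·1·(−2) = −24 ≡ 2, so v_2 = 2^{−1} = 7 (mod 13).
  i = 3 (α = 5): (5−4)(5−8)(5−7)(5−10) = 1·(−3)·(−2)·(−5) = −30 ≡ 9, so v_3 = 9^{−1} = 3 (mod 13).
  i = 4 (α = 7): (7−4)(7−8)(7−5)(7−10) = 3·(−1)·2·(−3) = 18 ≡ 5, so v_4 = 5^{−1} = 8 (mod 13).
  i = 5 (α = 10): (10−4)(10−8)(10−5)(10−7) = 6·2·5·3 = 180 ≡ 11, so v_5 = 11^{−1} = 6 (mod 13).
  v = [2, 7, 3, 8, 6].
Step 2: syndromes of r = [11, 5, 7, 10, 8] (all sums mod 13).
  S_0 = Σ v_i r_i = 2·11 + 7·5 + 3·7 + 8·10 + 6·8 = 206 ≡ 11.
  S_1 = Σ v_i α_i r_i = 2·4·11 + 7·8·5 + 3·5·7 + 8·7·10 + 6·10·8 = 1513 ≡ 5.
  α_i^2 mod 13 = [3, 12, 12, 10, 9].
  S_2 = Σ v_i α_i^2 r_i = 2·3·11 + 7·12·5 + 3·12·7 + 8·10·10 + 6·9·8 = 1970 ≡ 7.
  S = (11, 5, 7) ≠ 0, so r is not a codeword (an error is present).
Step 3: locate the error. For a single error e at position i, S_ℓ = v_i·e·α_i^ℓ, so α_err = S_1/S_0.
  S_0^{−1} = 11^{−1} = 6 (mod 13), so α_err = 5·6 = 30 ≡ 4 = α_1. Error position i = 1.
  Consistency check: S_2/S_1 = 7·8 = 56 ≡ 4 = α_err ✓ (single-error assumption holds).
Step 4: error magnitude e = S_0/v_1 = S_0·∏_{j≠1}(α_1 − α_j) = 11·7 = 77 ≡ 12 (mod 13).
Step 5: correct position 1: c_1 = r_1 − e = 11 − 12 ≡ 12 (mod 13). Hence c = [12, 5, 7, 10, 8].
  Check: interpolating c through the α_i gives m(x) = 6 + 8·x (degree < 2) with m(α_i) = c_i for every i, so c is indeed a codeword.


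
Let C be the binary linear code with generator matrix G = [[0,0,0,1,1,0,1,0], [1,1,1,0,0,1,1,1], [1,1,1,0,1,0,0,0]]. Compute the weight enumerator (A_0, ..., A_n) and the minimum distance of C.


Weight distribution: A_0 = 1, A_3 = 2, A_4 = 2, A_5 = 1, A_6 = 1, A_7 = 1. Minimum distance d = 3.

Enumerate all 2^3 = 8 messages m ∈ F_2^3.
For each, compute codeword c = mG in F_2^8, then tally its weight.
  m = 000 → c = 00000000, weight = 0.
  m = 100 → c = 00011010, weight = 3.
  m = 010 → c = 11100111, weight = 6.
  m = 110 → c = 11111101, weight = 7.
  m = 001 → c = 11101000, weight = 4.
  m = 101 → c = 11110010, weight = 5.
  m = 011 → c = 00001111, weight = 4.
  m = 111 → c = 00010101, weight = 3.
Tally weights:
  weight 0: 1 codewords.
  weight 3: 2 codewords.
  weight 4: 2 codewords.
  weight 5: 1 codewords.
  weight 6: 1 codewords.
  weight 7: 1 codewords.
Minimum distance d = smallest w > 0 with A_w > 0 = 3.
Sanity: Σ A_w = 8 = 2^3 = 8 ✓.


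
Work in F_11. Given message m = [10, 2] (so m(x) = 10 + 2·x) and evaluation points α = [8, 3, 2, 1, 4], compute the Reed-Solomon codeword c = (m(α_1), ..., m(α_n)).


c = [4, 5, 3, 1, 7]

Message polynomial: m(x) = 10 + 2·x (mod 11).
For each evaluation point α_i, compute m(α_i) mod 11:
  α_1 = 8: Horner steps 2 → 4, so m(8) = 4.
  α_2 = 3: Horner steps 2 → 5, so m(3) = 5.
  α_3 = 2: Horner steps 2 → 3, so m(2) = 3.
  α_4 = 1: Horner steps 2 → 1, so m(1) = 1.
  α_5 = 4: Horner steps 2 → 7, so m(4) = 7.
Codeword c = [4, 5, 3, 1, 7] ∈ F_11^5.


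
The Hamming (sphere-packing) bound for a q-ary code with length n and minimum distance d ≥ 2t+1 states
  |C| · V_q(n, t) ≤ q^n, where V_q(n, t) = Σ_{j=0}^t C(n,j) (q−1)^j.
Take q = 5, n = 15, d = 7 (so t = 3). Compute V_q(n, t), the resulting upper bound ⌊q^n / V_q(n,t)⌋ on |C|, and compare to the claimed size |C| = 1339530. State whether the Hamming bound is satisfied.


V_q(n, t) = 30861, q^n = 30517578125, Hamming bound = 988871, |C| = 1339530 > bound (violated).

Step 1: Compute V_q(n, t) = Σ_{j=0}^3 C(n, j) (q−1)^j.
  j = 0: C(15,0)·(4)^0 = 1·1 = 1.
  j = 1: C(15,1)·(4)^1 = 15·4 = 60.
  j = 2: C(15,2)·(4)^2 = 105·16 = 1680.
  j = 3: C(15,3)·(4)^3 = 455·64 = 29120.
  V_q(n, t) = 1 + 60 + 1680 + 29120 = 30861.
Step 2: q^n = 5^15 = 30517578125.
Step 3: Hamming bound ⌊q^n / V_q(n,t)⌋ = ⌊30517578125/30861⌋ = 988871.
Step 4: Compare |C| = 1339530 to 988871: violated.
The claimed |C| lies above the Hamming bound, so no 5-ary code of length 15 with d ≥ 7 can have 1339530 codewords.


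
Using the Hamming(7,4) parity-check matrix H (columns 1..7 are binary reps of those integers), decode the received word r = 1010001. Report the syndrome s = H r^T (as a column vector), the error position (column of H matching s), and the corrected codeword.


s = (1, 0, 1)^T, error position = 5, corrected codeword c = 1010101

Compute s = H r^T mod 2 one row at a time:
  s_1 = 0 + 0 + 0 + 1 = 1 ≡ 1 (mod 2).
  s_2 = 0 + 1 + 0 + 1 = 2 ≡ 0 (mod 2).
  s_3 = 1 + 1 + 0 + 1 = 3 ≡ 1 (mod 2).
s = (1, 0, 1)^T — this equals column 5 of H (binary 101), so error is at position 5.
Correct: flip bit 5 of r = 1010001 to get c = 1010101.


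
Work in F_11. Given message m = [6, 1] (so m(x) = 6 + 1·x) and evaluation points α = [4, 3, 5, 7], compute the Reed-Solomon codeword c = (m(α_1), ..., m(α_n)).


c = [10, 9, 0, 2]

Message polynomial: m(x) = 6 + 1·x (mod 11).
For each evaluation point α_i, compute m(α_i) mod 11:
  α_1 = 4: Horner steps 1 → 10, so m(4) = 10.
  α_2 = 3: Horner steps 1 → 9, so m(3) = 9.
  α_3 = 5: Horner steps 1 → 0, so m(5) = 0.
  α_4 = 7: Horner steps 1 → 2, so m(7) = 2.
Codeword c = [10, 9, 0, 2] ∈ F_11^4.


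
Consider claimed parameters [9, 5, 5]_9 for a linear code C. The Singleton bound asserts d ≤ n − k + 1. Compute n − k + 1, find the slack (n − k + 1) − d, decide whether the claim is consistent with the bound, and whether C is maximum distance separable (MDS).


Singleton RHS = n − k + 1 = 5, slack = 0, bound satisfied, MDS.

Singleton bound: d ≤ n − k + 1.
Here n = 9, k = 5, so n − k + 1 = 5.
Given d = 5, check d ≤ 5: YES.
Slack = (n − k + 1) − d = 0.
The code is MDS (slack = 0).
Description: the claimed parameters are [9, 5, 5]_9; such a code would be MDS (meets Singleton bound).


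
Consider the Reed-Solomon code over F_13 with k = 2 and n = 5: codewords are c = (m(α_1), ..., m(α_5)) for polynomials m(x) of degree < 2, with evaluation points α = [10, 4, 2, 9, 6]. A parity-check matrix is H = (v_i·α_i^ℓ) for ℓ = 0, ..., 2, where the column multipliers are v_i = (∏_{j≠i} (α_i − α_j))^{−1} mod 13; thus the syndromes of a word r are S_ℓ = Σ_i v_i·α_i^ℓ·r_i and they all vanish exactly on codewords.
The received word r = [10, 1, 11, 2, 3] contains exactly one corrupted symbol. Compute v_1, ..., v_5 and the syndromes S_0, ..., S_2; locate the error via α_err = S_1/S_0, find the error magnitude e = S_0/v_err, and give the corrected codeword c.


S = (5, 4, 11), error at position 5, error magnitude e = 12, c = [10, 1, 11, 2, 4].

Step 1: column multipliers v_i = (∏_{j≠i}(α_i − α_j))^{−1} mod 13.
  i = 1 (α = 10): (10−4)(10−2)(10−9)(10−6) = 6·8·1·4 = 192 ≡ 10, so v_1 = 10^{−1} = 4 (mod 13).
  i = 2 (α = 4): (4−10)(4−2)(4−9)(4−6) = (−6)·2·(−5)·(−2) = −120 ≡ 10, so v_2 = 10^{−1} = 4 (mod 13).
  i = 3 (α = 2): (2−10)(2−4)(2−9)(2−6) = (−8)·(−2)·(−7)·(−4) = 448 ≡ 6, so v_3 = 6^{−1} = 11 (mod 13).
  i = 4 (α = 9): (9−10)(9−4)(9−2)(9−6) = (−1)·5·7·3 = −105 ≡ 12, so v_4 = 12^{−1} = 12 (mod 13).
  i = 5 (α = 6): (6−10)(6−4)(6−2)(6−9) = (−4)·2·4·(−3) = 96 ≡ 5, so v_5 = 5^{−1} = 8 (mod 13).
  v = [4, 4, 11, 12, 8].
Step 2: syndromes of r = [10, 1, 11, 2, 3] (all sums mod 13).
  S_0 = Σ v_i r_i = 4·10 + 4·1 + 11·11 + 12·2 + 8·3 = 213 ≡ 5.
  S_1 = Σ v_i α_i r_i = 4·10·10 + 4·4·1 + 11·2·11 + 12·9·2 + 8·6·3 = 1018 ≡ 4.
  α_i^2 mod 13 = [9, 3, 4, 3, 10].
  S_2 = Σ v_i α_i^2 r_i = 4·9·10 + 4·3·1 + 11·4·11 + 12·3·2 + 8·10·3 = 1168 ≡ 11.
  S = (5, 4, 11) ≠ 0, so r is not a codeword (an error is present).
Step 3: locate the error. For a single error e at position i, S_ℓ = v_i·e·α_i^ℓ, so α_err = S_1/S_0.
  S_0^{−1} = 5^{−1} = 8 (mod 13), so α_err = 4·8 = 32 ≡ 6 = α_5. Error position i = 5.
  Consistency check: S_2/S_1 = 11·10 = 110 ≡ 6 = α_err ✓ (single-error assumption holds).
Step 4: error magnitude e = S_0/v_5 = S_0·∏_{j≠5}(α_5 − α_j) = 5·5 = 25 ≡ 12 (mod 13).
Step 5: correct position 5: c_5 = r_5 − e = 3 − 12 ≡ 4 (mod 13). Hence c = [10, 1, 11, 2, 4].
  Check: interpolating c through the α_i gives m(x) = 8 + 8·x (degree < 2) with m(α_i) = c_i for every i, so c is indeed a codeword.


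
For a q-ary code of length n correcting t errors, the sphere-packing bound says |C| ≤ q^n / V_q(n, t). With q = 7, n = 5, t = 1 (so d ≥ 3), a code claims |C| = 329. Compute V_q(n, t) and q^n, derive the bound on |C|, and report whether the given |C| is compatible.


V_q(n, t) = 31, q^n = 16807, Hamming bound = 542, |C| = 329 ≤ bound (satisfied).

Step 1: Compute V_q(n, t) = Σ_{j=0}^1 C(n, j) (q−1)^j.
  j = 0: C(5,0)·(6)^0 = 1·1 = 1.
  j = 1: C(5,1)·(6)^1 = 5·6 = 30.
  V_q(n, t) = 1 + 30 = 31.
Step 2: q^n = 7^5 = 16807.
Step 3: Hamming bound ⌊q^n / V_q(n,t)⌋ = ⌊16807/31⌋ = 542.
Step 4: Compare |C| = 329 to 542: satisfied.
The claimed |C| lies below the Hamming bound.


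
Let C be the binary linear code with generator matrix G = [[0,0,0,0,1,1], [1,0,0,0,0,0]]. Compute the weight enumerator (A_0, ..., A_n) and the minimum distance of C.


Weight distribution: A_0 = 1, A_1 = 1, A_2 = 1, A_3 = 1. Minimum distance d = 1.

Enumerate all 2^2 = 4 messages m ∈ F_2^2.
For each, compute codeword c = mG in F_2^6, then tally its weight.
  m = 00 → c = 000000, weight = 0.
  m = 10 → c = 000011, weight = 2.
  m = 01 → c = 100000, weight = 1.
  m = 11 → c = 100011, weight = 3.
Tally weights:
  weight 0: 1 codewords.
  weight 1: 1 codewords.
  weight 2: 1 codewords.
  weight 3: 1 codewords.
Minimum distance d = smallest w > 0 with A_w > 0 = 1.
Sanity: Σ A_w = 4 = 2^2 = 4 ✓.


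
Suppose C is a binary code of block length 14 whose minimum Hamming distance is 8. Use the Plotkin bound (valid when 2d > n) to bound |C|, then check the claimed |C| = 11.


Plotkin bound M ≤ 8; given |C| = 11 > bound (violated).

Check applicability: 2d = 16, n = 14.
2d − n = 2 > 0, so Plotkin applies.
Compute d/(2d−n) = 8/2 ≈ 4.0000.
⌊d/(2d−n)⌋ = 4.
Plotkin bound: M ≤ 2·4 = 8.
Given |C| = 11, check: VIOLATED.
This |C| is above the Plotkin bound, so no binary code with n = 14, d = 8 and 11 codewords exists.


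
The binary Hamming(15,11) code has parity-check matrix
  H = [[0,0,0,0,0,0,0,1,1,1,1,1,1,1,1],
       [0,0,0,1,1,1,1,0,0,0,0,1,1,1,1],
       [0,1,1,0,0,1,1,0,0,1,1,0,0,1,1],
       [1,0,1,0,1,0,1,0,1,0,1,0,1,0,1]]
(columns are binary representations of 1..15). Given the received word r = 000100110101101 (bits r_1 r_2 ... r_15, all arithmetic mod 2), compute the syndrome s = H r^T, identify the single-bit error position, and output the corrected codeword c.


s = (1, 1, 1, 1)^T, error position = 15, corrected codeword c = 000100110101100

Compute s = H r^T mod 2 one row at a time:
  s_1 = 1 + 0 + 1 + 0 + 1 + 1 + 0 + 1 = 5 ≡ 1 (mod 2).
  s_2 = 1 + 0 + 0 + 1 + 1 + 1 + 0 + 1 = 5 ≡ 1 (mod 2).
  s_3 = 0 + 0 + 0 + 1 + 1 + 0 + 0 + 1 = 3 ≡ 1 (mod 2).
  s_4 = 0 + 0 + 0 + 1 + 0 + 0 + 1 + 1 = 3 ≡ 1 (mod 2).
s = (1, 1, 1, 1)^T — this equals column 15 of H (binary 1111), so error is at position 15.
Correct: flip bit 15 of r = 000100110101101 to get c = 000100110101100.


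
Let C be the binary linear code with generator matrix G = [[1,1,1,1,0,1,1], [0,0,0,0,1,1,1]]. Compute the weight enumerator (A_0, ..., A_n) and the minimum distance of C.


Weight distribution: A_0 = 1, A_3 = 1, A_5 = 1, A_6 = 1. Minimum distance d = 3.

Enumerate all 2^2 = 4 messages m ∈ F_2^2.
For each, compute codeword c = mG in F_2^7, then tally its weight.
  m = 00 → c = 0000000, weight = 0.
  m = 10 → c = 1111011, weight = 6.
  m = 01 → c = 0000111, weight = 3.
  m = 11 → c = 1111100, weight = 5.
Tally weights:
  weight 0: 1 codewords.
  weight 3: 1 codewords.
  weight 5: 1 codewords.
  weight 6: 1 codewords.
Minimum distance d = smallest w > 0 with A_w > 0 = 3.
Sanity: Σ A_w = 4 = 2^2 = 4 ✓.


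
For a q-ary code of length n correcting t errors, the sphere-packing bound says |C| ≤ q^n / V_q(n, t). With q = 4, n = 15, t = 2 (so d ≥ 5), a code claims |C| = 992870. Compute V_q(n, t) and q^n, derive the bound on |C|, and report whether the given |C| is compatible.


V_q(n, t) = 991, q^n = 1073741824, Hamming bound = 1083493, |C| = 992870 ≤ bound (satisfied).

Step 1: Compute V_q(n, t) = Σ_{j=0}^2 C(n, j) (q−1)^j.
  j = 0: C(15,0)·(3)^0 = 1·1 = 1.
  j = 1: C(15,1)·(3)^1 = 15·3 = 45.
  j = 2: C(15,2)·(3)^2 = 105·9 = 945.
  V_q(n, t) = 1 + 45 + 945 = 991.
Step 2: q^n = 4^15 = 1073741824.
Step 3: Hamming bound ⌊q^n / V_q(n,t)⌋ = ⌊1073741824/991⌋ = 1083493.
Step 4: Compare |C| = 992870 to 1083493: satisfied.
The claimed |C| lies below the Hamming bound.


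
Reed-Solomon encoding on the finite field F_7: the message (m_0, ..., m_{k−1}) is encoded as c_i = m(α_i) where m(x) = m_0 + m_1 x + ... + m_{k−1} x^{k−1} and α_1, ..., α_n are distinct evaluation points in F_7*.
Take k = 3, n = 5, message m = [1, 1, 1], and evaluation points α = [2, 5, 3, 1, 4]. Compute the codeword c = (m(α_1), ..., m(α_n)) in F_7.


c = [0, 3, 6, 3, 0]

Message polynomial: m(x) = 1 + 1·x + 1·x^2 (mod 7).
For each evaluation point α_i, compute m(α_i) mod 7:
  α_1 = 2: Horner steps 1 → 3 → 0, so m(2) = 0.
  α_2 = 5: Horner steps 1 → 6 → 3, so m(5) = 3.
  α_3 = 3: Horner steps 1 → 4 → 6, so m(3) = 6.
  α_4 = 1: Horner steps 1 → 2 → 3, so m(1) = 3.
  α_5 = 4: Horner steps 1 → 5 → 0, so m(4) = 0.
Codeword c = [0, 3, 6, 3, 0] ∈ F_7^5.


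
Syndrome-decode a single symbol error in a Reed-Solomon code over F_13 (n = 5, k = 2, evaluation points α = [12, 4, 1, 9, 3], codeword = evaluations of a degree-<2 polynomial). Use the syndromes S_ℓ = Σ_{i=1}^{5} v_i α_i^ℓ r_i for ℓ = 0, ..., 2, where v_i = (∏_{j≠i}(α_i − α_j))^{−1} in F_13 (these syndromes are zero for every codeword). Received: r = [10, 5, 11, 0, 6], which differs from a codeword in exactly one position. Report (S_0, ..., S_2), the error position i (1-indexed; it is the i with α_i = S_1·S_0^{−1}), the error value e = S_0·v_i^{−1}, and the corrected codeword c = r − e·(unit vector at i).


S = (2, 2, 2), error at position 3, error magnitude e = 3, c = [10, 5, 8, 0, 6].

Step 1: column multipliers v_i = (∏_{j≠i}(α_i − α_j))^{−1} mod 13.
  i = 1 (α = 12): (12−4)(12−1)(12−9)(12−3) = 8·11·3·9 = 2376 ≡ 10, so v_1 = 10^{−1} = 4 (mod 13).
  i = 2 (α = 4): (4−12)(4−1)(4−9)(4−3) = (−8)·3·(−5)·1 = 120 ≡ 3, so v_2 = 3^{−1} = 9 (mod 13).
  i = 3 (α = 1): (1−12)(1−4)(1−9)(1−3) = (−11)·(−3)·(−8)·(−2) = 528 ≡ 8, so v_3 = 8^{−1} = 5 (mod 13).
  i = 4 (α = 9): (9−12)(9−4)(9−1)(9−3) = (−3)·5·8·6 = −720 ≡ 8, so v_4 = 8^{−1} = 5 (mod 13).
  i = 5 (α = 3): (3−12)(3−4)(3−1)(3−9) = (−9)·(−1)·2·(−6) = −108 ≡ 9, so v_5 = 9^{−1} = 3 (mod 13).
  v = [4, 9, 5, 5, 3].
Step 2: syndromes of r = [10, 5, 11, 0, 6] (all sums mod 13).
  S_0 = Σ v_i r_i = 4·10 + 9·5 + 5·11 + 5·0 + 3·6 = 158 ≡ 2.
  S_1 = Σ v_i α_i r_i = 4·12·10 + 9·4·5 + 5·1·11 + 5·9·0 + 3·3·6 = 769 ≡ 2.
  α_i^2 mod 13 = [1, 3, 1, 3, 9].
  S_2 = Σ v_i α_i^2 r_i = 4·1·10 + 9·3·5 + 5·1·11 + 5·3·0 + 3·9·6 = 392 ≡ 2.
  S = (2, 2, 2) ≠ 0, so r is not a codeword (an error is present).
Step 3: locate the error. For a single error e at position i, S_ℓ = v_i·e·α_i^ℓ, so α_err = S_1/S_0.
  S_0^{−1} = 2^{−1} = 7 (mod 13), so α_err = 2·7 = 14 ≡ 1 = α_3. Error position i = 3.
  Consistency check: S_2/S_1 = 2·7 = 14 ≡ 1 = α_err ✓ (single-error assumption holds).
Step 4: error magnitude e = S_0/v_3 = S_0·∏_{j≠3}(α_3 − α_j) = 2·8 = 16 ≡ 3 (mod 13).
Step 5: correct position 3: c_3 = r_3 − e = 11 − 3 ≡ 8 (mod 13). Hence c = [10, 5, 8, 0, 6].
  Check: interpolating c through the α_i gives m(x) = 9 + 12·x (degree < 2) with m(α_i) = c_i for every i, so c is indeed a codeword.


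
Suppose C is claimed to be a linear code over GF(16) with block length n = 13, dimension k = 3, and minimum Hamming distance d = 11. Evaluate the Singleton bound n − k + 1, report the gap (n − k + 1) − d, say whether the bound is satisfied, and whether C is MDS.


Singleton RHS = n − k + 1 = 11, slack = 0, bound satisfied, MDS.

Singleton bound: d ≤ n − k + 1.
Here n = 13, k = 3, so n − k + 1 = 11.
Given d = 11, check d ≤ 11: YES.
Slack = (n − k + 1) − d = 0.
The code is MDS (slack = 0).
Description: the claimed parameters are [13, 3, 11]_16; such a code would be MDS (meets Singleton bound).


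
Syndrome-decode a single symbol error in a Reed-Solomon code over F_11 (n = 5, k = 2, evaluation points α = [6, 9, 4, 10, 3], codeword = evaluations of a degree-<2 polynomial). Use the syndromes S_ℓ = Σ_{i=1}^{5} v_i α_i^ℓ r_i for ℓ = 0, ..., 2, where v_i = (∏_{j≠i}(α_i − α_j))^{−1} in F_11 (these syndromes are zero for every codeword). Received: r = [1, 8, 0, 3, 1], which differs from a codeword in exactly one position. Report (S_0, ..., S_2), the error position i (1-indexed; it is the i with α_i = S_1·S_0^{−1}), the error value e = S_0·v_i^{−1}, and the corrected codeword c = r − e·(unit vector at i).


S = (8, 2, 6), error at position 5, error magnitude e = 7, c = [1, 8, 0, 3, 5].

Step 1: column multipliers v_i = (∏_{j≠i}(α_i − α_j))^{−1} mod 11.
  i = 1 (α = 6): (6−9)(6−4)(6−10)(6−3) = (−3)·2·(−4)·3 = 72 ≡ 6, so v_1 = 6^{−1} = 2 (mod 11).
  i = 2 (α = 9): (9−6)(9−4)(9−10)(9−3) = 3·5·(−1)·6 = −90 ≡ 9, so v_2 = 9^{−1} = 5 (mod 11).
  i = 3 (α = 4): (4−6)(4−9)(4−10)(4−3) = (−2)·(−5)·(−6)·1 = −60 ≡ 6, so v_3 = 6^{−1} = 2 (mod 11).
  i = 4 (α = 10): (10−6)(10−9)(10−4)(10−3) = 4·1·6·7 = 168 ≡ 3, so v_4 = 3^{−1} = 4 (mod 11).
  i = 5 (α = 3): (3−6)(3−9)(3−4)(3−10) = (−3)·(−6)·(−1)·(−7) = 126 ≡ 5, so v_5 = 5^{−1} = 9 (mod 11).
  v = [2, 5, 2, 4, 9].
Step 2: syndromes of r = [1, 8, 0, 3, 1] (all sums mod 11).
  S_0 = Σ v_i r_i = 2·1 + 5·8 + 2·0 + 4·3 + 9·1 = 63 ≡ 8.
  S_1 = Σ v_i α_i r_i = 2·6·1 + 5·9·8 + 2·4·0 + 4·10·3 + 9·3·1 = 519 ≡ 2.
  α_i^2 mod 11 = [3, 4, 5, 1, 9].
  S_2 = Σ v_i α_i^2 r_i = 2·3·1 + 5·4·8 + 2·5·0 + 4·1·3 + 9·9·1 = 259 ≡ 6.
  S = (8, 2, 6) ≠ 0, so r is not a codeword (an error is present).
Step 3: locate the error. For a single error e at position i, S_ℓ = v_i·e·α_i^ℓ, so α_err = S_1/S_0.
  S_0^{−1} = 8^{−1} = 7 (mod 11), so α_err = 2·7 = 14 ≡ 3 = α_5. Error position i = 5.
  Consistency check: S_2/S_1 = 6·6 = 36 ≡ 3 = α_err ✓ (single-error assumption holds).
Step 4: error magnitude e = S_0/v_5 = S_0·∏_{j≠5}(α_5 − α_j) = 8·5 = 40 ≡ 7 (mod 11).
Step 5: correct position 5: c_5 = r_5 − e = 1 − 7 ≡ 5 (mod 11). Hence c = [1, 8, 0, 3, 5].
  Check: interpolating c through the α_i gives m(x) = 9 + 6·x (degree < 2) with m(α_i) = c_i for every i, so c is indeed a codeword.
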